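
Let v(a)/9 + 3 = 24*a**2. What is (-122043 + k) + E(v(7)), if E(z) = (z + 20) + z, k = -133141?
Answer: -234050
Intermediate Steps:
v(a) = -27 + 216*a**2 (v(a) = -27 + 9*(24*a**2) = -27 + 216*a**2)
E(z) = 20 + 2*z (E(z) = (20 + z) + z = 20 + 2*z)
(-122043 + k) + E(v(7)) = (-122043 - 133141) + (20 + 2*(-27 + 216*7**2)) = -255184 + (20 + 2*(-27 + 216*49)) = -255184 + (20 + 2*(-27 + 10584)) = -255184 + (20 + 2*10557) = -255184 + (20 + 21114) = -255184 + 21134 = -234050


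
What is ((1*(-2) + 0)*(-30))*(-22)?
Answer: -1320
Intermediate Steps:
((1*(-2) + 0)*(-30))*(-22) = ((-2 + 0)*(-30))*(-22) = -2*(-30)*(-22) = 60*(-22) = -1320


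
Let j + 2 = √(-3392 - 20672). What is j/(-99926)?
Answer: 1/49963 - 8*I*√94/49963 ≈ 2.0015e-5 - 0.0015524*I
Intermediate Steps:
j = -2 + 16*I*√94 (j = -2 + √(-3392 - 20672) = -2 + √(-24064) = -2 + 16*I*√94 ≈ -2.0 + 155.13*I)
j/(-99926) = (-2 + 16*I*√94)/(-99926) = (-2 + 16*I*√94)*(-1/99926) = 1/49963 - 8*I*√94/49963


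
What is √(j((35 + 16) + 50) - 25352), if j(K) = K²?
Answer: I*√15151 ≈ 123.09*I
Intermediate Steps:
√(j((35 + 16) + 50) - 25352) = √(((35 + 16) + 50)² - 25352) = √((51 + 50)² - 25352) = √(101² - 25352) = √(10201 - 25352) = √(-15151) = I*√15151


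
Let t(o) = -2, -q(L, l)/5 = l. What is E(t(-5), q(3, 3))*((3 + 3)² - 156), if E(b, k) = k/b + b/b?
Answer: -1020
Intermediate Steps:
q(L, l) = -5*l
E(b, k) = 1 + k/b (E(b, k) = k/b + 1 = 1 + k/b)
E(t(-5), q(3, 3))*((3 + 3)² - 156) = ((-2 - 5*3)/(-2))*((3 + 3)² - 156) = (-(-2 - 15)/2)*(6² - 156) = (-½*(-17))*(36 - 156) = (17/2)*(-120) = -1020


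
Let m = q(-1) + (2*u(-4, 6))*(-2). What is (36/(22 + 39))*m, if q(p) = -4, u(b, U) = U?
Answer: -1008/61 ≈ -16.525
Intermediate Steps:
m = -28 (m = -4 + (2*6)*(-2) = -4 + 12*(-2) = -4 - 24 = -28)
(36/(22 + 39))*m = (36/(22 + 39))*(-28) = (36/61)*(-28) = -1008/61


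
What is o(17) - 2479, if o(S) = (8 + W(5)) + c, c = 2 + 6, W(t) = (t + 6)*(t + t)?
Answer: -2353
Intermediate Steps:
W(t) = 2*t*(6 + t) (W(t) = (6 + t)*(2*t) = 2*t*(6 + t))
c = 8
o(S) = 126 (o(S) = (8 + 2*5*(6 + 5)) + 8 = (8 + 2*5*11) + 8 = (8 + 110) + 8 = 118 + 8 = 126)
o(17) - 2479 = 126 - 2479 = -2353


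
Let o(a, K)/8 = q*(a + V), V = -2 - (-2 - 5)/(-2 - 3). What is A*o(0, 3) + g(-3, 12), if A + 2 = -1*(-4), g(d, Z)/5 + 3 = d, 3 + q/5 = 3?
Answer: -30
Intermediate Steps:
q = 0 (q = -15 + 5*3 = -15 + 15 = 0)
g(d, Z) = -15 + 5*d
V = -17/5 (V = -2 - (-7)/(-5) = -2 - (-7)*(-1)/5 = -2 - 1*7/5 = -2 - 7/5 = -17/5 ≈ -3.4000)
A = 2 (A = -2 - 1*(-4) = -2 + 4 = 2)
o(a, K) = 0 (o(a, K) = 8*(0*(a - 17/5)) = 8*(0*(-17/5 + a)) = 8*0 = 0)
A*o(0, 3) + g(-3, 12) = 2*0 + (-15 + 5*(-3)) = 0 + (-15 - 15) = 0 - 30 = -30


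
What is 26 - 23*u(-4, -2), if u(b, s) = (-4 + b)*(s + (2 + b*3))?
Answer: -2182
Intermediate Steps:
u(b, s) = (-4 + b)*(2 + s + 3*b) (u(b, s) = (-4 + b)*(s + (2 + 3*b)) = (-4 + b)*(2 + s + 3*b))
26 - 23*u(-4, -2) = 26 - 23*(-8 - 10*(-4) - 4*(-2) + 3*(-4)**2 - 4*(-2)) = 26 - 23*(-8 + 40 + 8 + 3*16 + 8) = 26 - 23*(-8 + 40 + 8 + 48 + 8) = 26 - 23*96 = 26 - 2208 = -2182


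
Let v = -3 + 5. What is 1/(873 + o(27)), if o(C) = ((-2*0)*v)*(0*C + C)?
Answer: 1/873 ≈ 0.0011455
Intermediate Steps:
v = 2
o(C) = 0 (o(C) = (-2*0*2)*(0*C + C) = (0*2)*(0 + C) = 0*C = 0)
1/(873 + o(27)) = 1/(873 + 0) = 1/873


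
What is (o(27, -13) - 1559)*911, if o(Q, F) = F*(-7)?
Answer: -1337348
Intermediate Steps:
o(Q, F) = -7*F
(o(27, -13) - 1559)*911 = (-7*(-13) - 1559)*911 = (91 - 1559)*911 = -1468*911 = -1337348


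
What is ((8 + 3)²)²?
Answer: 14641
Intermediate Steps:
((8 + 3)²)² = (11²)² = 121² = 14641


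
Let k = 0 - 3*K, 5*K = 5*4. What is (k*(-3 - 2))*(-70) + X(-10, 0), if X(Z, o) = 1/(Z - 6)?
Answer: -67201/16 ≈ -4200.1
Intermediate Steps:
X(Z, o) = 1/(-6 + Z)
K = 4 (K = (5*4)/5 = (⅕)*20 = 4)
k = -12 (k = 0 - 3*4 = 0 - 12 = -12)
(k*(-3 - 2))*(-70) + X(-10, 0) = -12*(-3 - 2)*(-70) + 1/(-6 - 10) = -12*(-5)*(-70) + 1/(-16) = 60*(-70) - 1/16 = -4200 - 1/16 = -67201/16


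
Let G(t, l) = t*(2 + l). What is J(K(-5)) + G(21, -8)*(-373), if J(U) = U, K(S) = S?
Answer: 46993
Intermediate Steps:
J(K(-5)) + G(21, -8)*(-373) = -5 + (21*(2 - 8))*(-373) = -5 + (21*(-6))*(-373) = -5 - 126*(-373) = -5 + 46998 = 46993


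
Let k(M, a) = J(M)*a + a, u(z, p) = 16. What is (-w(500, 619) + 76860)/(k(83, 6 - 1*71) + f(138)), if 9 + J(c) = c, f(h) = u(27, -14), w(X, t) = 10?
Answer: -76850/4859 ≈ -15.816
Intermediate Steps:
f(h) = 16
J(c) = -9 + c
k(M, a) = a + a*(-9 + M) (k(M, a) = (-9 + M)*a + a = a*(-9 + M) + a = a + a*(-9 + M))
(-w(500, 619) + 76860)/(k(83, 6 - 1*71) + f(138)) = (-1*10 + 76860)/((6 - 1*71)*(-8 + 83) + 16) = (-10 + 76860)/((6 - 71)*75 + 16) = 76850/(-65*75 + 16) = 76850/(-4875 + 16) = 76850/(-4859) = 76850*(-1/4859) = -76850/4859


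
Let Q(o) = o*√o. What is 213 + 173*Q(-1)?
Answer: 213 - 173*I ≈ 213.0 - 173.0*I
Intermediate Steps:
Q(o) = o^(3/2)
213 + 173*Q(-1) = 213 + 173*(-1)^(3/2) = 213 + 173*(-I) = 213 - 173*I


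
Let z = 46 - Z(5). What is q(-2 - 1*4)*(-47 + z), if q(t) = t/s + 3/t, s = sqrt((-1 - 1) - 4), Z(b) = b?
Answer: 3 - 6*I*sqrt(6) ≈ 3.0 - 14.697*I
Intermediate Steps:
s = I*sqrt(6) (s = sqrt(-2 - 4) = sqrt(-6) = I*sqrt(6) ≈ 2.4495*I)
z = 41 (z = 46 - 1*5 = 46 - 5 = 41)
q(t) = 3/t - I*t*sqrt(6)/6 (q(t) = t/((I*sqrt(6))) + 3/t = t*(-I*sqrt(6)/6) + 3/t = -I*t*sqrt(6)/6 + 3/t = 3/t - I*t*sqrt(6)/6)
q(-2 - 1*4)*(-47 + z) = (3/(-2 - 1*4) - I*(-2 - 1*4)*sqrt(6)/6)*(-47 + 41) = (3/(-2 - 4) - I*(-2 - 4)*sqrt(6)/6)*(-6) = (3/(-6) - 1/6*I*(-6)*sqrt(6))*(-6) = (3*(-1/6) + I*sqrt(6))*(-6) = (-1/2 + I*sqrt(6))*(-6) = 3 - 6*I*sqrt(6)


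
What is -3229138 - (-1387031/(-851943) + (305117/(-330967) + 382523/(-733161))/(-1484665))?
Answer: -25412376140650490877971336311/7869704957836088502135 ≈ -3.2291e+6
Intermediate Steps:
-3229138 - (-1387031/(-851943) + (305117/(-330967) + 382523/(-733161))/(-1484665)) = -3229138 - (-1387031*(-1/851943) + (305117*(-1/330967) + 382523*(-1/733161))*(-1/1484665)) = -3229138 - (1387031/851943 + (-305117/330967 - 382523/733161)*(-1/1484665)) = -3229138 - (1387031/851943 - 26946336506/18665545899*(-1/1484665)) = -3229138 - (1387031/851943 + 26946336506/27712082702138835) = -3229138 - 1*12812513579724364126681/7869704957836088502135 = -3229138 - 12812513579724364126681/7869704957836088502135 = -25412376140650490877971336311/7869704957836088502135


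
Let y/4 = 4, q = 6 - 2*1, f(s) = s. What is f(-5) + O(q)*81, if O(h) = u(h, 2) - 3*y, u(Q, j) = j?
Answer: -3731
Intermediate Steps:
q = 4 (q = 6 - 2 = 4)
y = 16 (y = 4*4 = 16)
O(h) = -46 (O(h) = 2 - 3*16 = 2 - 1*48 = 2 - 48 = -46)
f(-5) + O(q)*81 = -5 - 46*81 = -5 - 3726 = -3731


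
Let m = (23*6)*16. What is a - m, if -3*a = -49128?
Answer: 14168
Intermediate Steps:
a = 16376 (a = -⅓*(-49128) = 16376)
m = 2208 (m = 138*16 = 2208)
a - m = 16376 - 1*2208 = 16376 - 2208 = 14168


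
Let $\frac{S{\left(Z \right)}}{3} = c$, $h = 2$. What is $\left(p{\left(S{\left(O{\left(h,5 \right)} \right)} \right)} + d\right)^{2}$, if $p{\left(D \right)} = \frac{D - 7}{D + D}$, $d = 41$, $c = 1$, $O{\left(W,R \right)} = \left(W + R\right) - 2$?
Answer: $\frac{14641}{9} \approx 1626.8$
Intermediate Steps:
$O{\left(W,R \right)} = -2 + R + W$ ($O{\left(W,R \right)} = \left(R + W\right) - 2 = -2 + R + W$)
$S{\left(Z \right)} = 3$ ($S{\left(Z \right)} = 3 \cdot 1 = 3$)
$p{\left(D \right)} = \frac{-7 + D}{2 D}$
$\left(p{\left(S{\left(O{\left(h,5 \right)} \right)} \right)} + d\right)^{2} = \left(\frac{-7 + 3}{2 \cdot 3} + 41\right)^{2} = \left(\frac{1}{2} \cdot \frac{1}{3} \left(-4\right) + 41\right)^{2} = \left(- \frac{2}{3} + 41\right)^{2} = \left(\frac{121}{3}\right)^{2} = \frac{14641}{9}$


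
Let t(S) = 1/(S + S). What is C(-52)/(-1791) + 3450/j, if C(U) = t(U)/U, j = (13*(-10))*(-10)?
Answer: 25704431/9685728 ≈ 2.6538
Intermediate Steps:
t(S) = 1/(2*S)
j = 1300 (j = -130*(-10) = 1300)
C(U) = 1/(2*U²) (C(U) = (1/(2*U))/U = 1/(2*U²))
C(-52)/(-1791) + 3450/j = ((½)/(-52)²)/(-1791) + 3450/1300 = ((½)*(1/2704))*(-1/1791) + 3450*(1/1300) = (1/5408)*(-1/1791) + 69/26 = -1/9685728 + 69/26 = 25704431/9685728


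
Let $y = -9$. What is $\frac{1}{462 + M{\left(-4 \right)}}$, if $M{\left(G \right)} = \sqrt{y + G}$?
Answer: $\frac{462}{213457} - \frac{i \sqrt{13}}{213457} \approx 0.0021644 - 1.6891 \cdot 10^{-5} i$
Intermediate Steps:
$M{\left(G \right)} = \sqrt{-9 + G}$
$\frac{1}{462 + M{\left(-4 \right)}} = \frac{1}{462 + \sqrt{-9 - 4}} = \frac{1}{462 + \sqrt{-13}} = \frac{1}{462 + i \sqrt{13}}$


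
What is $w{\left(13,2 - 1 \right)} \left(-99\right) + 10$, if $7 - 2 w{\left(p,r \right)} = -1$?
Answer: $-386$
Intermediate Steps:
$w{\left(p,r \right)} = 4$ ($w{\left(p,r \right)} = \frac{7}{2} - - \frac{1}{2} = \frac{7}{2} + \frac{1}{2} = 4$)
$w{\left(13,2 - 1 \right)} \left(-99\right) + 10 = 4 \left(-99\right) + 10 = -396 + 10 = -386$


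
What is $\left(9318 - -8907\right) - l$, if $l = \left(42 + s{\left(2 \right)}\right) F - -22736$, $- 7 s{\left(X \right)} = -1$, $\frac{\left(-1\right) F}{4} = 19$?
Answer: $- \frac{9157}{7} \approx -1308.1$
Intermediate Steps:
$F = -76$ ($F = \left(-4\right) 19 = -76$)
$s{\left(X \right)} = \frac{1}{7}$ ($s{\left(X \right)} = \left(- \frac{1}{7}\right) \left(-1\right) = \frac{1}{7}$)
$l = \frac{136732}{7}$ ($l = \left(42 + \frac{1}{7}\right) \left(-76\right) - -22736 = \frac{295}{7} \left(-76\right) + 22736 = - \frac{22420}{7} + 22736 = \frac{136732}{7} \approx 19533.0$)
$\left(9318 - -8907\right) - l = \left(9318 - -8907\right) - \frac{136732}{7} = \left(9318 + 8907\right) - \frac{136732}{7} = 18225 - \frac{136732}{7} = - \frac{9157}{7}$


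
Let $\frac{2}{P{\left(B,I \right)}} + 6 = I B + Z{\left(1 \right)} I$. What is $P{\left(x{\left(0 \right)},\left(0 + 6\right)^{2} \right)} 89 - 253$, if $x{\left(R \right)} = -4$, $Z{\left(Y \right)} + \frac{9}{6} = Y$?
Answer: $- \frac{21341}{84} \approx -254.06$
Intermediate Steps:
$Z{\left(Y \right)} = - \frac{3}{2} + Y$
$P{\left(B,I \right)} = \frac{2}{-6 - \frac{I}{2} + B I}$ ($P{\left(B,I \right)} = \frac{2}{-6 + \left(I B + \left(- \frac{3}{2} + 1\right) I\right)} = \frac{2}{-6 + \left(B I - \frac{I}{2}\right)} = \frac{2}{-6 + \left(- \frac{I}{2} + B I\right)} = \frac{2}{-6 - \frac{I}{2} + B I}$)
$P{\left(x{\left(0 \right)},\left(0 + 6\right)^{2} \right)} 89 - 253 = \frac{4}{-12 - \left(0 + 6\right)^{2} + 2 \left(-4\right) \left(0 + 6\right)^{2}} \cdot 89 - 253 = \frac{4}{-12 - 6^{2} + 2 \left(-4\right) 6^{2}} \cdot 89 - 253 = \frac{4}{-12 - 36 + 2 \left(-4\right) 36} \cdot 89 - 253 = \frac{4}{-12 - 36 - 288} \cdot 89 - 253 = \frac{4}{-336} \cdot 89 - 253 = 4 \left(- \frac{1}{336}\right) 89 - 253 = \left(- \frac{1}{84}\right) 89 - 253 = - \frac{89}{84} - 253 = - \frac{21341}{84}$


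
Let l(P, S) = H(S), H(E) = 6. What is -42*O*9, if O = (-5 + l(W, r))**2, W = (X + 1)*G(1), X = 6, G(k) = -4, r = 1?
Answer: -378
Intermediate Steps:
W = -28 (W = (6 + 1)*(-4) = 7*(-4) = -28)
l(P, S) = 6
O = 1 (O = (-5 + 6)**2 = 1**2 = 1)
-42*O*9 = -42*1*9 = -42*9 = -378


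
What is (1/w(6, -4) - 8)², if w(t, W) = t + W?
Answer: 225/4 ≈ 56.250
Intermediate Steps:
w(t, W) = W + t
(1/w(6, -4) - 8)² = (1/(-4 + 6) - 8)² = (1/2 - 8)² = (½ - 8)² = (-15/2)² = 225/4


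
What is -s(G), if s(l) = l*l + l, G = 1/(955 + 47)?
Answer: -1003/1004004 ≈ -0.00099900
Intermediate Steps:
G = 1/1002 ≈ 0.00099800
s(l) = l + l**2 (s(l) = l**2 + l = l + l**2)
-s(G) = -(1 + 1/1002)/1002 = -1003/(1002*1002) = -1*1003/1004004 = -1003/1004004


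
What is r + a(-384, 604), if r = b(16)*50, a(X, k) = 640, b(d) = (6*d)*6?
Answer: 29440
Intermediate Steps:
b(d) = 36*d
r = 28800 (r = (36*16)*50 = 576*50 = 28800)
r + a(-384, 604) = 28800 + 640 = 29440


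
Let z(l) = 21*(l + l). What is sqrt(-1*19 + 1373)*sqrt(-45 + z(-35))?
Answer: I*sqrt(2051310) ≈ 1432.2*I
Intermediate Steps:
z(l) = 42*l (z(l) = 21*(2*l) = 42*l)
sqrt(-1*19 + 1373)*sqrt(-45 + z(-35)) = sqrt(-1*19 + 1373)*sqrt(-45 + 42*(-35)) = sqrt(-19 + 1373)*sqrt(-45 - 1470) = sqrt(1354)*sqrt(-1515) = sqrt(1354)*(I*sqrt(1515)) = I*sqrt(2051310)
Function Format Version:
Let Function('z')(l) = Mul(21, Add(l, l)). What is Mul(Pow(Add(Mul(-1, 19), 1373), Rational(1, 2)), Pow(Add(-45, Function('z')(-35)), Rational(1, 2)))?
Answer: Mul(I, Pow(2051310, Rational(1, 2))) ≈ Mul(1432.2, I)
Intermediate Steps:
Function('z')(l) = Mul(42, l) (Function('z')(l) = Mul(21, Mul(2, l)) = Mul(42, l))
Mul(Pow(Add(Mul(-1, 19), 1373), Rational(1, 2)), Pow(Add(-45, Function('z')(-35)), Rational(1, 2))) = Mul(Pow(Add(Mul(-1, 19), 1373), Rational(1, 2)), Pow(Add(-45, Mul(42, -35)), Rational(1, 2))) = Mul(Pow(Add(-19, 1373), Rational(1, 2)), Pow(Add(-45, -1470), Rational(1, 2))) = Mul(Pow(1354, Rational(1, 2)), Pow(-1515, Rational(1, 2))) = Mul(Pow(1354, Rational(1, 2)), Mul(I, Pow(1515, Rational(1, 2)))) = Mul(I, Pow(2051310, Rational(1, 2)))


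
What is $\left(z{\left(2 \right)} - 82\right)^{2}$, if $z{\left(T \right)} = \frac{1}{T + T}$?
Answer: $\frac{106929}{16} \approx 6683.1$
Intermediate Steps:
$z{\left(T \right)} = \frac{1}{2 T}$
$\left(z{\left(2 \right)} - 82\right)^{2} = \left(\frac{1}{2 \cdot 2} - 82\right)^{2} = \left(\frac{1}{2} \cdot \frac{1}{2} - 82\right)^{2} = \left(\frac{1}{4} - 82\right)^{2} = \left(- \frac{327}{4}\right)^{2} = \frac{106929}{16}$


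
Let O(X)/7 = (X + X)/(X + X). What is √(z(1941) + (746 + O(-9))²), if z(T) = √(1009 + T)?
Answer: √(567009 + 5*√118) ≈ 753.04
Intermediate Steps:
O(X) = 7 (O(X) = 7*((X + X)/(X + X)) = 7*((2*X)/((2*X))) = 7*((2*X)*(1/(2*X))) = 7*1 = 7)
√(z(1941) + (746 + O(-9))²) = √(√(1009 + 1941) + (746 + 7)²) = √(√2950 + 753²) = √(5*√118 + 567009) = √(567009 + 5*√118)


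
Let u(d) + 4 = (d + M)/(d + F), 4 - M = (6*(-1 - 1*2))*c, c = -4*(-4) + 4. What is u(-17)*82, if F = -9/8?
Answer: -275192/145 ≈ -1897.9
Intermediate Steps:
c = 20 (c = 16 + 4 = 20)
F = -9/8 (F = -9*⅛ = -9/8 ≈ -1.1250)
M = 364 (M = 4 - 6*(-1 - 1*2)*20 = 4 - 6*(-1 - 2)*20 = 4 - 6*(-3)*20 = 4 - (-18)*20 = 4 - 1*(-360) = 4 + 360 = 364)
u(d) = -4 + (364 + d)/(-9/8 + d) (u(d) = -4 + (d + 364)/(d - 9/8) = -4 + (364 + d)/(-9/8 + d))
u(-17)*82 = (4*(737 - 6*(-17))/(-9 + 8*(-17)))*82 = (4*(737 + 102)/(-9 - 136))*82 = (4*839/(-145))*82 = (4*(-1/145)*839)*82 = -3356/145*82 = -275192/145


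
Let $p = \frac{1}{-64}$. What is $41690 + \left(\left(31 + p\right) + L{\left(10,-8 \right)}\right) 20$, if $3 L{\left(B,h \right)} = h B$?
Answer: $\frac{2005265}{48} \approx 41776.0$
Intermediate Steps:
$p = - \frac{1}{64} \approx -0.015625$
$L{\left(B,h \right)} = \frac{B h}{3}$ ($L{\left(B,h \right)} = \frac{h B}{3} = \frac{B h}{3}$)
$41690 + \left(\left(31 + p\right) + L{\left(10,-8 \right)}\right) 20 = 41690 + \left(\left(31 - \frac{1}{64}\right) + \frac{1}{3} \cdot 10 \left(-8\right)\right) 20 = 41690 + \left(\frac{1983}{64} - \frac{80}{3}\right) 20 = 41690 + \frac{829}{192} \cdot 20 = 41690 + \frac{4145}{48} = \frac{2005265}{48}$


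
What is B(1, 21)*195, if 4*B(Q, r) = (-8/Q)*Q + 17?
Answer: 1755/4 ≈ 438.75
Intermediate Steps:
B(Q, r) = 9/4 (B(Q, r) = ((-8/Q)*Q + 17)/4 = (-8 + 17)/4 = (¼)*9 = 9/4)
B(1, 21)*195 = (9/4)*195 = 1755/4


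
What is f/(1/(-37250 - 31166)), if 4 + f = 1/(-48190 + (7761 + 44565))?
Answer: 141475736/517 ≈ 2.7365e+5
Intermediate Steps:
f = -16543/4136 (f = -4 + 1/(-48190 + (7761 + 44565)) = -4 + 1/(-48190 + 52326) = -4 + 1/4136 = -16543/4136 ≈ -3.9998)
f/(1/(-37250 - 31166)) = -16543/(4136*(1/(-37250 - 31166))) = -16543/(4136*(1/(-68416))) = -16543/(4136*(-1/68416)) = -16543/4136*(-68416) = 141475736/517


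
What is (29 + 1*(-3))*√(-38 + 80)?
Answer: 26*√42 ≈ 168.50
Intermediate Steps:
(29 + 1*(-3))*√(-38 + 80) = (29 - 3)*√42 = 26*√42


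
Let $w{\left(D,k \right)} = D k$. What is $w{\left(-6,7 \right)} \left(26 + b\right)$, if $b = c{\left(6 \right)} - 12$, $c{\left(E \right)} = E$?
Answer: $-840$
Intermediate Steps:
$b = -6$ ($b = 6 - 12 = -6$)
$w{\left(-6,7 \right)} \left(26 + b\right) = \left(-6\right) 7 \left(26 - 6\right) = \left(-42\right) 20 = -840$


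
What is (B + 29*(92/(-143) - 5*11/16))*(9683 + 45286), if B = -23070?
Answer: -2916376612077/2288 ≈ -1.2746e+9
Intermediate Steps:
(B + 29*(92/(-143) - 5*11/16))*(9683 + 45286) = (-23070 + 29*(92/(-143) - 5*11/16))*(9683 + 45286) = (-23070 + 29*(92*(-1/143) - 55*1/16))*54969 = (-23070 + 29*(-92/143 - 55/16))*54969 = (-23070 + 29*(-9337/2288))*54969 = (-23070 - 270773/2288)*54969 = -53054933/2288*54969 = -2916376612077/2288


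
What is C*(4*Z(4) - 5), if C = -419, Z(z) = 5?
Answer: -6285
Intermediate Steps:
C*(4*Z(4) - 5) = -419*(4*5 - 5) = -419*(20 - 5) = -419*15 = -6285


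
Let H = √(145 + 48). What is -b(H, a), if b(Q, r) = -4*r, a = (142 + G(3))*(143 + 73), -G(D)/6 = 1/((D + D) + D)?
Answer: 122112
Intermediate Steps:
G(D) = -2/D (G(D) = -6/((D + D) + D) = -6/(2*D + D) = -6*1/(3*D) = -2/D)
H = √193 ≈ 13.892
a = 30528 (a = (142 - 2/3)*(143 + 73) = (142 - 2*⅓)*216 = (142 - ⅔)*216 = (424/3)*216 = 30528)
-b(H, a) = -(-4)*30528 = -1*(-122112) = 122112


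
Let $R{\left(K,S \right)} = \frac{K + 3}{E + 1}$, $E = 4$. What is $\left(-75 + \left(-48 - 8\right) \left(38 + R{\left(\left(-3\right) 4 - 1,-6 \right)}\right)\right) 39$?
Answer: $-81549$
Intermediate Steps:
$R{\left(K,S \right)} = \frac{3}{5} + \frac{K}{5}$ ($R{\left(K,S \right)} = \frac{K + 3}{4 + 1} = \frac{3 + K}{5} = \left(3 + K\right) \frac{1}{5} = \frac{3}{5} + \frac{K}{5}$)
$\left(-75 + \left(-48 - 8\right) \left(38 + R{\left(\left(-3\right) 4 - 1,-6 \right)}\right)\right) 39 = \left(-75 + \left(-48 - 8\right) \left(38 + \left(\frac{3}{5} + \frac{\left(-3\right) 4 - 1}{5}\right)\right)\right) 39 = \left(-75 - 56 \left(38 + \left(\frac{3}{5} + \frac{-12 - 1}{5}\right)\right)\right) 39 = \left(-75 - 56 \left(38 + \left(\frac{3}{5} + \frac{1}{5} \left(-13\right)\right)\right)\right) 39 = \left(-75 - 56 \left(38 + \left(\frac{3}{5} - \frac{13}{5}\right)\right)\right) 39 = \left(-75 - 56 \left(38 - 2\right)\right) 39 = \left(-75 - 2016\right) 39 = \left(-2091\right) 39 = -81549$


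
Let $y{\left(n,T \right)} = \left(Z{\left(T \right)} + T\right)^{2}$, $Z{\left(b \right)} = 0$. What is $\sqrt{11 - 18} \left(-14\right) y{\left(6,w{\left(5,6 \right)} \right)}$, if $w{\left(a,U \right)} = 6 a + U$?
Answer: $- 18144 i \sqrt{7} \approx - 48005.0 i$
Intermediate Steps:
$w{\left(a,U \right)} = U + 6 a$
$y{\left(n,T \right)} = T^{2}$ ($y{\left(n,T \right)} = \left(0 + T\right)^{2} = T^{2}$)
$\sqrt{11 - 18} \left(-14\right) y{\left(6,w{\left(5,6 \right)} \right)} = \sqrt{11 - 18} \left(-14\right) \left(6 + 6 \cdot 5\right)^{2} = \sqrt{-7} \left(-14\right) \left(6 + 30\right)^{2} = i \sqrt{7} \left(-14\right) 36^{2} = - 14 i \sqrt{7} \cdot 1296 = - 18144 i \sqrt{7}$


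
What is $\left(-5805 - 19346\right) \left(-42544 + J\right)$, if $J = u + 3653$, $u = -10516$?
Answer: $1242635457$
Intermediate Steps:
$J = -6863$ ($J = -10516 + 3653 = -6863$)
$\left(-5805 - 19346\right) \left(-42544 + J\right) = \left(-5805 - 19346\right) \left(-42544 - 6863\right) = \left(-25151\right) \left(-49407\right) = 1242635457$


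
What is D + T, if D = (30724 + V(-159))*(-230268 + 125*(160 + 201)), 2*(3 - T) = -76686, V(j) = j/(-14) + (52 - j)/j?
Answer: -1809468395971/318 ≈ -5.6902e+9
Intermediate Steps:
V(j) = -j/14 + (52 - j)/j (V(j) = j*(-1/14) + (52 - j)/j = -j/14 + (52 - j)/j)
T = 38346 (T = 3 - ½*(-76686) = 3 + 38343 = 38346)
D = -1809480589999/318 (D = (30724 + (-1 + 52/(-159) - 1/14*(-159)))*(-230268 + 125*(160 + 201)) = (30724 + (-1 + 52*(-1/159) + 159/14))*(-230268 + 125*361) = (30724 + (-1 - 52/159 + 159/14))*(-230268 + 45125) = (30724 + 22327/2226)*(-185143) = (68413951/2226)*(-185143) = -1809480589999/318 ≈ -5.6902e+9)
D + T = -1809480589999/318 + 38346 = -1809468395971/318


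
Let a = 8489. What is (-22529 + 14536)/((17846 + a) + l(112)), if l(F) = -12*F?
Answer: -7993/24991 ≈ -0.31984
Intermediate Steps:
(-22529 + 14536)/((17846 + a) + l(112)) = (-22529 + 14536)/((17846 + 8489) - 12*112) = -7993/(26335 - 1344) = -7993/24991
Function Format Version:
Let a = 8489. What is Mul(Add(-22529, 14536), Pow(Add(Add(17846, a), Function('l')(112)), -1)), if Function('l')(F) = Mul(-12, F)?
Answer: Rational(-7993, 24991) ≈ -0.31984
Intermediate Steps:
Mul(Add(-22529, 14536), Pow(Add(Add(17846, a), Function('l')(112)), -1)) = Mul(Add(-22529, 14536), Pow(Add(Add(17846, 8489), Mul(-12, 112)), -1)) = Mul(-7993, Pow(Add(26335, -1344), -1)) = Mul(-7993, Pow(24991, -1)) = Mul(-7993, Rational(1, 24991)) = Rational(-7993, 24991)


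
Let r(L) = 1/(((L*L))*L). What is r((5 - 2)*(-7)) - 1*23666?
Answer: -219170827/9261 ≈ -23666.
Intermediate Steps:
r(L) = L⁻³ (r(L) = 1/((L²)*L) = 1/(L²*L) = L⁻³)
r((5 - 2)*(-7)) - 1*23666 = ((5 - 2)*(-7))⁻³ - 1*23666 = (3*(-7))⁻³ - 23666 = (-21)⁻³ - 23666 = -1/9261 - 23666 = -219170827/9261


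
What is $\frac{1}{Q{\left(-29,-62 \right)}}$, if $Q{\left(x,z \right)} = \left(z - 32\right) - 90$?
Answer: $- \frac{1}{184} \approx -0.0054348$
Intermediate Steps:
$Q{\left(x,z \right)} = -122 + z$ ($Q{\left(x,z \right)} = \left(-32 + z\right) - 90 = -122 + z$)
$\frac{1}{Q{\left(-29,-62 \right)}} = \frac{1}{-122 - 62} = \frac{1}{-184} = - \frac{1}{184}$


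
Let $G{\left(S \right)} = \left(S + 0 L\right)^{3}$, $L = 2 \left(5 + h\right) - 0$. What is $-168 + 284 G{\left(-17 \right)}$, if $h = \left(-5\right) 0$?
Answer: $-1395460$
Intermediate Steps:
$h = 0$
$L = 10$ ($L = 2 \left(5 + 0\right) - 0 = 2 \cdot 5 + 0 = 10 + 0 = 10$)
$G{\left(S \right)} = S^{3}$ ($G{\left(S \right)} = \left(S + 0 \cdot 10\right)^{3} = \left(S + 0\right)^{3} = S^{3}$)
$-168 + 284 G{\left(-17 \right)} = -168 + 284 \left(-17\right)^{3} = -168 + 284 \left(-4913\right) = -168 - 1395292 = -1395460$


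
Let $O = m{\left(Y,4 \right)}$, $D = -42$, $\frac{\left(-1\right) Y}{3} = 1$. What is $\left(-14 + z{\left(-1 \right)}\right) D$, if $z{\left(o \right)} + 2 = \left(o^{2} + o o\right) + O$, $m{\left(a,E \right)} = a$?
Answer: $714$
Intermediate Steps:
$Y = -3$ ($Y = \left(-3\right) 1 = -3$)
$O = -3$
$z{\left(o \right)} = -5 + 2 o^{2}$ ($z{\left(o \right)} = -2 - \left(3 - o^{2} - o o\right) = -2 + \left(\left(o^{2} + o^{2}\right) - 3\right) = -2 + \left(2 o^{2} - 3\right) = -2 + \left(-3 + 2 o^{2}\right) = -5 + 2 o^{2}$)
$\left(-14 + z{\left(-1 \right)}\right) D = \left(-14 - \left(5 - 2 \left(-1\right)^{2}\right)\right) \left(-42\right) = \left(-14 + \left(-5 + 2 \cdot 1\right)\right) \left(-42\right) = \left(-14 + \left(-5 + 2\right)\right) \left(-42\right) = \left(-14 - 3\right) \left(-42\right) = \left(-17\right) \left(-42\right) = 714$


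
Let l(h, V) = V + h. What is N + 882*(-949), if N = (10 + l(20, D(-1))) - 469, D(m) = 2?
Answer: -837455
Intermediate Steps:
N = -437 (N = (10 + (2 + 20)) - 469 = (10 + 22) - 469 = 32 - 469 = -437)
N + 882*(-949) = -437 + 882*(-949) = -437 - 837018 = -837455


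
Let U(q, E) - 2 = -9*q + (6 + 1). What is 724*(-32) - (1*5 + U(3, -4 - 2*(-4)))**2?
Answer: -23337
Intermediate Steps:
U(q, E) = 9 - 9*q (U(q, E) = 2 + (-9*q + (6 + 1)) = 2 + (-9*q + 7) = 2 + (7 - 9*q) = 9 - 9*q)
724*(-32) - (1*5 + U(3, -4 - 2*(-4)))**2 = 724*(-32) - (1*5 + (9 - 9*3))**2 = -23168 - (5 + (9 - 27))**2 = -23168 - (5 - 18)**2 = -23168 - 1*(-13)**2 = -23168 - 1*169 = -23168 - 169 = -23337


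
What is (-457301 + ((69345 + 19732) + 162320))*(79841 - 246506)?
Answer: 34316990160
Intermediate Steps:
(-457301 + ((69345 + 19732) + 162320))*(79841 - 246506) = (-457301 + (89077 + 162320))*(-166665) = (-457301 + 251397)*(-166665) = -205904*(-166665) = 34316990160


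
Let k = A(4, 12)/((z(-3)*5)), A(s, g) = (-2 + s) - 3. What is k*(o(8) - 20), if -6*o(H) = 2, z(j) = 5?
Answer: 61/75 ≈ 0.81333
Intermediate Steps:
A(s, g) = -5 + s
o(H) = -1/3 (o(H) = -1/6*2 = -1/3)
k = -1/25 (k = (-5 + 4)/((5*5)) = -1/25 ≈ -0.040000)
k*(o(8) - 20) = -(-1/3 - 20)/25 = -1/25*(-61/3) = 61/75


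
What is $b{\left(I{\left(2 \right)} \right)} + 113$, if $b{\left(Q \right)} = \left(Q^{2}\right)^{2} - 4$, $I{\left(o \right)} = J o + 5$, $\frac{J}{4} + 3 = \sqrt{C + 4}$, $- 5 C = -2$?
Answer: $\frac{20491854}{25} - \frac{1953504 \sqrt{110}}{25} \approx 133.25$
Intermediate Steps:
$C = \frac{2}{5}$ ($C = \left(- \frac{1}{5}\right) \left(-2\right) = \frac{2}{5} \approx 0.4$)
$J = -12 + \frac{4 \sqrt{110}}{5}$ ($J = -12 + 4 \sqrt{\frac{2}{5} + 4} = -12 + 4 \sqrt{\frac{22}{5}} = -12 + 4 \frac{\sqrt{110}}{5} = -12 + \frac{4 \sqrt{110}}{5} \approx -3.6095$)
$I{\left(o \right)} = 5 + o \left(-12 + \frac{4 \sqrt{110}}{5}\right)$ ($I{\left(o \right)} = \left(-12 + \frac{4 \sqrt{110}}{5}\right) o + 5 = o \left(-12 + \frac{4 \sqrt{110}}{5}\right) + 5 = 5 + o \left(-12 + \frac{4 \sqrt{110}}{5}\right)$)
$b{\left(Q \right)} = -4 + Q^{4}$ ($b{\left(Q \right)} = Q^{4} - 4 = -4 + Q^{4}$)
$b{\left(I{\left(2 \right)} \right)} + 113 = \left(-4 + \left(5 - \frac{8 \left(15 - \sqrt{110}\right)}{5}\right)^{4}\right) + 113 = \left(-4 + \left(5 - \left(24 - \frac{8 \sqrt{110}}{5}\right)\right)^{4}\right) + 113 = \left(-4 + \left(-19 + \frac{8 \sqrt{110}}{5}\right)^{4}\right) + 113 = 109 + \left(-19 + \frac{8 \sqrt{110}}{5}\right)^{4}$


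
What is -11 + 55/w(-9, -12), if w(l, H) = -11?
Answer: -16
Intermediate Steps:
-11 + 55/w(-9, -12) = -11 + 55/(-11) = -11 + 55*(-1/11) = -11 - 5 = -16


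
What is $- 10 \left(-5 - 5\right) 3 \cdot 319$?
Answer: $95700$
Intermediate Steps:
$- 10 \left(-5 - 5\right) 3 \cdot 319 = - 10 \left(\left(-10\right) 3\right) 319 = \left(-10\right) \left(-30\right) 319 = 300 \cdot 319 = 95700$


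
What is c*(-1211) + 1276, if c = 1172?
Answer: -1418016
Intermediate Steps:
c*(-1211) + 1276 = 1172*(-1211) + 1276 = -1419292 + 1276 = -1418016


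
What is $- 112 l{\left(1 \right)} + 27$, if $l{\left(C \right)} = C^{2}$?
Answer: $-85$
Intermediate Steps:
$- 112 l{\left(1 \right)} + 27 = - 112 \cdot 1^{2} + 27 = \left(-112\right) 1 + 27 = -112 + 27 = -85$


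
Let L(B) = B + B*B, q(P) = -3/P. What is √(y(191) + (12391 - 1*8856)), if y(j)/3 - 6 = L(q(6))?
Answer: √14209/2 ≈ 59.601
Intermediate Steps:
L(B) = B + B²
y(j) = 69/4 (y(j) = 18 + 3*((-3/6)*(1 - 3/6)) = 18 + 3*((-3*⅙)*(1 - 3*⅙)) = 18 + 3*(-(1 - ½)/2) = 18 + 3*(-½*½) = 18 + 3*(-¼) = 18 - ¾ = 69/4)
√(y(191) + (12391 - 1*8856)) = √(69/4 + (12391 - 1*8856)) = √(69/4 + (12391 - 8856)) = √(69/4 + 3535) = √(14209/4) = √14209/2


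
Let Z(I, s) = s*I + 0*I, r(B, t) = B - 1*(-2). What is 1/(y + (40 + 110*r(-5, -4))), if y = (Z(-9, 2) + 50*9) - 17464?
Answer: -1/17322 ≈ -5.7730e-5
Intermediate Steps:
r(B, t) = 2 + B (r(B, t) = B + 2 = 2 + B)
Z(I, s) = I*s (Z(I, s) = I*s + 0 = I*s)
y = -17032 (y = (-9*2 + 50*9) - 17464 = (-18 + 450) - 17464 = 432 - 17464 = -17032)
1/(y + (40 + 110*r(-5, -4))) = 1/(-17032 + (40 + 110*(2 - 5))) = 1/(-17032 + (40 + 110*(-3))) = 1/(-17032 + (40 - 330)) = 1/(-17032 - 290) = 1/(-17322) = -1/17322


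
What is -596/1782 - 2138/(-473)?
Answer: 160364/38313 ≈ 4.1856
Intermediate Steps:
-596/1782 - 2138/(-473) = -596*1/1782 - 2138*(-1/473) = -298/891 + 2138/473 = 160364/38313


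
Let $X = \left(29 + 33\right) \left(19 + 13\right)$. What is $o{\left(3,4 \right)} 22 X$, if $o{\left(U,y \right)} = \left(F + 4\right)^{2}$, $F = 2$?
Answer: $1571328$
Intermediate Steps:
$o{\left(U,y \right)} = 36$ ($o{\left(U,y \right)} = \left(2 + 4\right)^{2} = 6^{2} = 36$)
$X = 1984$ ($X = 62 \cdot 32 = 1984$)
$o{\left(3,4 \right)} 22 X = 36 \cdot 22 \cdot 1984 = 792 \cdot 1984 = 1571328$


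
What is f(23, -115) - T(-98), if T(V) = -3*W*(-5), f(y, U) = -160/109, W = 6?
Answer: -9970/109 ≈ -91.468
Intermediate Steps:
f(y, U) = -160/109 (f(y, U) = -160*1/109 = -160/109)
T(V) = 90 (T(V) = -3*6*(-5) = -18*(-5) = 90)
f(23, -115) - T(-98) = -160/109 - 1*90 = -160/109 - 90 = -9970/109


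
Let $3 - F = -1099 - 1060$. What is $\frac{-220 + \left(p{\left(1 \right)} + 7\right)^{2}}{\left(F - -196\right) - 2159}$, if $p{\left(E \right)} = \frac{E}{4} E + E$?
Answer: $- \frac{2431}{3184} \approx -0.7635$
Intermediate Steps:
$F = 2162$ ($F = 3 - \left(-1099 - 1060\right) = 3 - -2159 = 3 + 2159 = 2162$)
$p{\left(E \right)} = E + \frac{E^{2}}{4}$ ($p{\left(E \right)} = E \frac{1}{4} E + E = \frac{E}{4} E + E = \frac{E^{2}}{4} + E = E + \frac{E^{2}}{4}$)
$\frac{-220 + \left(p{\left(1 \right)} + 7\right)^{2}}{\left(F - -196\right) - 2159} = \frac{-220 + \left(\frac{1}{4} \cdot 1 \left(4 + 1\right) + 7\right)^{2}}{\left(2162 - -196\right) - 2159} = \frac{-220 + \left(\frac{1}{4} \cdot 1 \cdot 5 + 7\right)^{2}}{\left(2162 + 196\right) - 2159} = \frac{-220 + \left(\frac{5}{4} + 7\right)^{2}}{2358 - 2159} = \frac{-220 + \left(\frac{33}{4}\right)^{2}}{199} = \left(-220 + \frac{1089}{16}\right) \frac{1}{199} = \left(- \frac{2431}{16}\right) \frac{1}{199} = - \frac{2431}{3184}$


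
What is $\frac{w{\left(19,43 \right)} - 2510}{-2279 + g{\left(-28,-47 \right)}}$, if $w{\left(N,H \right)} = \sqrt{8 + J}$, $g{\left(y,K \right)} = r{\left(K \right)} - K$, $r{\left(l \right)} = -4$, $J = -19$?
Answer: $\frac{1255}{1118} - \frac{i \sqrt{11}}{2236} \approx 1.1225 - 0.0014833 i$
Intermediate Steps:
$g{\left(y,K \right)} = -4 - K$
$w{\left(N,H \right)} = i \sqrt{11}$ ($w{\left(N,H \right)} = \sqrt{8 - 19} = \sqrt{-11} = i \sqrt{11}$)
$\frac{w{\left(19,43 \right)} - 2510}{-2279 + g{\left(-28,-47 \right)}} = \frac{i \sqrt{11} - 2510}{-2279 - -43} = \frac{-2510 + i \sqrt{11}}{-2279 + \left(-4 + 47\right)} = \frac{-2510 + i \sqrt{11}}{-2279 + 43} = \frac{-2510 + i \sqrt{11}}{-2236} = \left(-2510 + i \sqrt{11}\right) \left(- \frac{1}{2236}\right) = \frac{1255}{1118} - \frac{i \sqrt{11}}{2236}$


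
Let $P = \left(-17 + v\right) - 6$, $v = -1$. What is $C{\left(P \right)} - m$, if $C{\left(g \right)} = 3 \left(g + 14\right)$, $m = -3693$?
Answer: $3663$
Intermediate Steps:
$P = -24$ ($P = \left(-17 - 1\right) - 6 = -18 - 6 = -24$)
$C{\left(g \right)} = 42 + 3 g$ ($C{\left(g \right)} = 3 \left(14 + g\right) = 42 + 3 g$)
$C{\left(P \right)} - m = \left(42 + 3 \left(-24\right)\right) - -3693 = \left(42 - 72\right) + 3693 = -30 + 3693 = 3663$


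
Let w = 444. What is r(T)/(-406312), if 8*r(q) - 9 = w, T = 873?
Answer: -453/3250496 ≈ -0.00013936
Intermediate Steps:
r(q) = 453/8 (r(q) = 9/8 + (1/8)*444 = 9/8 + 111/2 = 453/8)
r(T)/(-406312) = (453/8)/(-406312) = (453/8)*(-1/406312) = -453/3250496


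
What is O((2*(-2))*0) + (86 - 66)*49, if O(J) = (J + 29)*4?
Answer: 1096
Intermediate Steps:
O(J) = 116 + 4*J (O(J) = (29 + J)*4 = 116 + 4*J)
O((2*(-2))*0) + (86 - 66)*49 = (116 + 4*((2*(-2))*0)) + (86 - 66)*49 = (116 + 4*(-4*0)) + 20*49 = (116 + 4*0) + 980 = (116 + 0) + 980 = 116 + 980 = 1096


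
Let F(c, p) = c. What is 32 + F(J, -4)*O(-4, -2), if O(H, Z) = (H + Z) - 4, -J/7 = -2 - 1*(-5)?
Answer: 242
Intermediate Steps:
J = -21 (J = -7*(-2 - 1*(-5)) = -7*(-2 + 5) = -7*3 = -21)
O(H, Z) = -4 + H + Z
32 + F(J, -4)*O(-4, -2) = 32 - 21*(-4 - 4 - 2) = 32 - 21*(-10) = 32 + 210 = 242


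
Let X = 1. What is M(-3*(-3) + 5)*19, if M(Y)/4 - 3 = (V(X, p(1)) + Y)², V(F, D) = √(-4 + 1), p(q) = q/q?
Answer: 14896 + 2128*I*√3 ≈ 14896.0 + 3685.8*I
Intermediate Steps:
p(q) = 1
V(F, D) = I*√3 (V(F, D) = √(-3) = I*√3)
M(Y) = 12 + 4*(Y + I*√3)² (M(Y) = 12 + 4*(I*√3 + Y)² = 12 + 4*(Y + I*√3)²)
M(-3*(-3) + 5)*19 = (12 + 4*((-3*(-3) + 5) + I*√3)²)*19 = (12 + 4*((9 + 5) + I*√3)²)*19 = (12 + 4*(14 + I*√3)²)*19 = 228 + 76*(14 + I*√3)²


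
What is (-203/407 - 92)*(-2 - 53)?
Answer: 188235/37 ≈ 5087.4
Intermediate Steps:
(-203/407 - 92)*(-2 - 53) = (-203*1/407 - 92)*(-55) = (-203/407 - 92)*(-55) = -37647/407*(-55) = 188235/37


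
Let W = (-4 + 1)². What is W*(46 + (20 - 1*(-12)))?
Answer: 702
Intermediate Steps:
W = 9 (W = (-3)² = 9)
W*(46 + (20 - 1*(-12))) = 9*(46 + (20 - 1*(-12))) = 9*(46 + (20 + 12)) = 9*(46 + 32) = 9*78 = 702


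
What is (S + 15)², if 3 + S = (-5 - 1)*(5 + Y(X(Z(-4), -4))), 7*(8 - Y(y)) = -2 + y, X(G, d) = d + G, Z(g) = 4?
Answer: 224676/49 ≈ 4585.2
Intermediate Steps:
X(G, d) = G + d
Y(y) = 58/7 - y/7 (Y(y) = 8 - (-2 + y)/7 = 8 + (2/7 - y/7) = 58/7 - y/7)
S = -579/7 (S = -3 + (-5 - 1)*(5 + (58/7 - (4 - 4)/7)) = -3 - 6*(5 + (58/7 - ⅐*0)) = -3 - 6*(5 + (58/7 + 0)) = -3 - 6*(5 + 58/7) = -3 - 6*93/7 = -3 - 558/7 = -579/7 ≈ -82.714)
(S + 15)² = (-579/7 + 15)² = (-474/7)² = 224676/49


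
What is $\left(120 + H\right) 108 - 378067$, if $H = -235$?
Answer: $-390487$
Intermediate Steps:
$\left(120 + H\right) 108 - 378067 = \left(120 - 235\right) 108 - 378067 = \left(-115\right) 108 - 378067 = -12420 - 378067 = -390487$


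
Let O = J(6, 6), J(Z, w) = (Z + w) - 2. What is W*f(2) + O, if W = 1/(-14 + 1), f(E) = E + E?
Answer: 126/13 ≈ 9.6923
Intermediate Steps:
J(Z, w) = -2 + Z + w
O = 10 (O = -2 + 6 + 6 = 10)
f(E) = 2*E
W = -1/13 (W = 1/(-13) = -1/13 ≈ -0.076923)
W*f(2) + O = -2*2/13 + 10 = -1/13*4 + 10 = -4/13 + 10 = 126/13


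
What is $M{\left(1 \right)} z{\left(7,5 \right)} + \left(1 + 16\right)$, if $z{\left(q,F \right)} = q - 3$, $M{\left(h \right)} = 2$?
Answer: $25$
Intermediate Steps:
$z{\left(q,F \right)} = -3 + q$ ($z{\left(q,F \right)} = q - 3 = -3 + q$)
$M{\left(1 \right)} z{\left(7,5 \right)} + \left(1 + 16\right) = 2 \left(-3 + 7\right) + \left(1 + 16\right) = 2 \cdot 4 + 17 = 8 + 17 = 25$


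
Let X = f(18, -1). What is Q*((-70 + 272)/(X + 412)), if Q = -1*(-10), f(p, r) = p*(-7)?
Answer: 1010/143 ≈ 7.0629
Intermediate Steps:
f(p, r) = -7*p
X = -126 (X = -7*18 = -126)
Q = 10
Q*((-70 + 272)/(X + 412)) = 10*((-70 + 272)/(-126 + 412)) = 10*(202/286) = 10*(202*(1/286)) = 10*(101/143) = 1010/143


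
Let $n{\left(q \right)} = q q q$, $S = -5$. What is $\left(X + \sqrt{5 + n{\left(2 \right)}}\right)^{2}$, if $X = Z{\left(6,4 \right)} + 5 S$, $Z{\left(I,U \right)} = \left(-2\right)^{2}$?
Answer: $\left(21 - \sqrt{13}\right)^{2} \approx 302.57$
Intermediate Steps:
$Z{\left(I,U \right)} = 4$
$n{\left(q \right)} = q^{3}$ ($n{\left(q \right)} = q^{2} q = q^{3}$)
$X = -21$ ($X = 4 + 5 \left(-5\right) = 4 - 25 = -21$)
$\left(X + \sqrt{5 + n{\left(2 \right)}}\right)^{2} = \left(-21 + \sqrt{5 + 2^{3}}\right)^{2} = \left(-21 + \sqrt{5 + 8}\right)^{2} = \left(-21 + \sqrt{13}\right)^{2}$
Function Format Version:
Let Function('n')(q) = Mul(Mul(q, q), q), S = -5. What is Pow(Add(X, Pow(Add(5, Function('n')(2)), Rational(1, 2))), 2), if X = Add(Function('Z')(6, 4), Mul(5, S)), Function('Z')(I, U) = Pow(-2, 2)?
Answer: Pow(Add(21, Mul(-1, Pow(13, Rational(1, 2)))), 2) ≈ 302.57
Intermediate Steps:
Function('Z')(I, U) = 4
Function('n')(q) = Pow(q, 3) (Function('n')(q) = Mul(Pow(q, 2), q) = Pow(q, 3))
X = -21 (X = Add(4, Mul(5, -5)) = Add(4, -25) = -21)
Pow(Add(X, Pow(Add(5, Function('n')(2)), Rational(1, 2))), 2) = Pow(Add(-21, Pow(Add(5, Pow(2, 3)), Rational(1, 2))), 2) = Pow(Add(-21, Pow(Add(5, 8), Rational(1, 2))), 2) = Pow(Add(-21, Pow(13, Rational(1, 2))), 2)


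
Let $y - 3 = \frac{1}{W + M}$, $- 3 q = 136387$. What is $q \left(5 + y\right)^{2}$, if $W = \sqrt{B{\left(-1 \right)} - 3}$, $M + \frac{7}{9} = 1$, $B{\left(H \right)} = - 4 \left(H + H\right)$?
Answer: $- \frac{1392361926235}{482403} - \frac{23494024620 \sqrt{5}}{160801} \approx -3.213 \cdot 10^{6}$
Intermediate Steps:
$q = - \frac{136387}{3}$ ($q = \left(- \frac{1}{3}\right) 136387 = - \frac{136387}{3} \approx -45462.0$)
$B{\left(H \right)} = - 8 H$ ($B{\left(H \right)} = - 4 \cdot 2 H = - 8 H$)
$M = \frac{2}{9}$ ($M = - \frac{7}{9} + 1 = \frac{2}{9} \approx 0.22222$)
$W = \sqrt{5}$ ($W = \sqrt{\left(-8\right) \left(-1\right) - 3} = \sqrt{8 - 3} = \sqrt{5} \approx 2.2361$)
$y = 3 + \frac{1}{\frac{2}{9} + \sqrt{5}}$ ($y = 3 + \frac{1}{\sqrt{5} + \frac{2}{9}} = 3 + \frac{1}{\frac{2}{9} + \sqrt{5}} \approx 3.4068$)
$q \left(5 + y\right)^{2} = - \frac{136387 \left(5 + \left(\frac{1185}{401} + \frac{81 \sqrt{5}}{401}\right)\right)^{2}}{3} = - \frac{136387 \left(\frac{3190}{401} + \frac{81 \sqrt{5}}{401}\right)^{2}}{3}$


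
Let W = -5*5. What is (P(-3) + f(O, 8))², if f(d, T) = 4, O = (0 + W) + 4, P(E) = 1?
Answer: 25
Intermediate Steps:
W = -25
O = -21 (O = (0 - 25) + 4 = -25 + 4 = -21)
(P(-3) + f(O, 8))² = (1 + 4)² = 5² = 25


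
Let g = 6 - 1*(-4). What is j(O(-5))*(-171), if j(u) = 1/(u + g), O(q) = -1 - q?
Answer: -171/14 ≈ -12.214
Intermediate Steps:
g = 10 (g = 6 + 4 = 10)
j(u) = 1/(10 + u) (j(u) = 1/(u + 10) = 1/(10 + u))
j(O(-5))*(-171) = -171/(10 + (-1 - 1*(-5))) = -171/(10 + (-1 + 5)) = -171/(10 + 4) = -171/14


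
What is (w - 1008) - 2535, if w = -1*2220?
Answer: -5763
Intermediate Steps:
w = -2220
(w - 1008) - 2535 = (-2220 - 1008) - 2535 = -3228 - 2535 = -5763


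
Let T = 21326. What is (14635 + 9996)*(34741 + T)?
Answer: 1380986277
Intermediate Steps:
(14635 + 9996)*(34741 + T) = (14635 + 9996)*(34741 + 21326) = 24631*56067 = 1380986277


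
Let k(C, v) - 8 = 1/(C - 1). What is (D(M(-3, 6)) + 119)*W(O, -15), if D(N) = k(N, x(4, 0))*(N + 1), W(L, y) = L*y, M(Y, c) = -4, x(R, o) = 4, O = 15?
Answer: -21510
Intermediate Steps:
k(C, v) = 8 + 1/(-1 + C) (k(C, v) = 8 + 1/(C - 1) = 8 + 1/(-1 + C))
D(N) = (1 + N)*(-7 + 8*N)/(-1 + N) (D(N) = ((-7 + 8*N)/(-1 + N))*(N + 1) = ((-7 + 8*N)/(-1 + N))*(1 + N) = (1 + N)*(-7 + 8*N)/(-1 + N))
(D(M(-3, 6)) + 119)*W(O, -15) = ((1 - 4)*(-7 + 8*(-4))/(-1 - 4) + 119)*(15*(-15)) = (-3*(-7 - 32)/(-5) + 119)*(-225) = (-1/5*(-3)*(-39) + 119)*(-225) = (-117/5 + 119)*(-225) = (478/5)*(-225) = -21510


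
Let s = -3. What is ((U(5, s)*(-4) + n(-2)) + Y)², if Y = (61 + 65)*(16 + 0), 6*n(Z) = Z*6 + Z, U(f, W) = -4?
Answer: 37075921/9 ≈ 4.1195e+6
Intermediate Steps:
n(Z) = 7*Z/6 (n(Z) = (Z*6 + Z)/6 = (6*Z + Z)/6 = (7*Z)/6 = 7*Z/6)
Y = 2016 (Y = 126*16 = 2016)
((U(5, s)*(-4) + n(-2)) + Y)² = ((-4*(-4) + (7/6)*(-2)) + 2016)² = ((16 - 7/3) + 2016)² = (41/3 + 2016)² = (6089/3)² = 37075921/9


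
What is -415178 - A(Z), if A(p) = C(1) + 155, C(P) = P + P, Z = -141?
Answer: -415335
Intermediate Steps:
C(P) = 2*P
A(p) = 157 (A(p) = 2*1 + 155 = 2 + 155 = 157)
-415178 - A(Z) = -415178 - 1*157 = -415178 - 157 = -415335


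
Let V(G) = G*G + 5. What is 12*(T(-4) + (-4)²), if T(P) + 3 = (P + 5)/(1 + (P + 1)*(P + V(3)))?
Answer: 4512/29 ≈ 155.59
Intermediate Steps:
V(G) = 5 + G² (V(G) = G² + 5 = 5 + G²)
T(P) = -3 + (5 + P)/(1 + (1 + P)*(14 + P)) (T(P) = -3 + (P + 5)/(1 + (P + 1)*(P + (5 + 3²))) = -3 + (5 + P)/(1 + (1 + P)*(P + (5 + 9))) = -3 + (5 + P)/(1 + (1 + P)*(P + 14)) = -3 + (5 + P)/(1 + (1 + P)*(14 + P)))
12*(T(-4) + (-4)²) = 12*((-40 - 44*(-4) - 3*(-4)²)/(15 + (-4)² + 15*(-4)) + (-4)²) = 12*((-40 + 176 - 3*16)/(15 + 16 - 60) + 16) = 12*((-40 + 176 - 48)/(-29) + 16) = 12*(-1/29*88 + 16) = 12*(-88/29 + 16) = 12*(376/29) = 4512/29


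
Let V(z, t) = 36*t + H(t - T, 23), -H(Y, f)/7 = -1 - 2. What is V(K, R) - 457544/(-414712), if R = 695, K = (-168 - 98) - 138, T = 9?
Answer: 1298157592/51839 ≈ 25042.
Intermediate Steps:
K = -404 (K = -266 - 138 = -404)
H(Y, f) = 21 (H(Y, f) = -7*(-1 - 2) = -7*(-3) = 21)
V(z, t) = 21 + 36*t (V(z, t) = 36*t + 21 = 21 + 36*t)
V(K, R) - 457544/(-414712) = (21 + 36*695) - 457544/(-414712) = (21 + 25020) - 457544*(-1)/414712 = 25041 - 1*(-57193/51839) = 25041 + 57193/51839 = 1298157592/51839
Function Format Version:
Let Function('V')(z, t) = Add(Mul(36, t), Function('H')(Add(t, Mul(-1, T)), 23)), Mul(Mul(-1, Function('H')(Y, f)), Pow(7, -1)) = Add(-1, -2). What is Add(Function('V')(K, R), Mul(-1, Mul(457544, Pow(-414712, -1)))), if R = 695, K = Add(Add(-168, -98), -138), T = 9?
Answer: Rational(1298157592, 51839) ≈ 25042.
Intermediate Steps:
K = -404 (K = Add(-266, -138) = -404)
Function('H')(Y, f) = 21 (Function('H')(Y, f) = Mul(-7, Add(-1, -2)) = Mul(-7, -3) = 21)
Function('V')(z, t) = Add(21, Mul(36, t)) (Function('V')(z, t) = Add(Mul(36, t), 21) = Add(21, Mul(36, t)))
Add(Function('V')(K, R), Mul(-1, Mul(457544, Pow(-414712, -1)))) = Add(Add(21, Mul(36, 695)), Mul(-1, Mul(457544, Pow(-414712, -1)))) = Add(Add(21, 25020), Mul(-1, Mul(457544, Rational(-1, 414712)))) = Add(25041, Mul(-1, Rational(-57193, 51839))) = Add(25041, Rational(57193, 51839)) = Rational(1298157592, 51839)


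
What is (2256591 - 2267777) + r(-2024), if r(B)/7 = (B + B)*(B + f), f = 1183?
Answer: 23819390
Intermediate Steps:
r(B) = 14*B*(1183 + B) (r(B) = 7*((B + B)*(B + 1183)) = 7*((2*B)*(1183 + B)) = 7*(2*B*(1183 + B)) = 14*B*(1183 + B))
(2256591 - 2267777) + r(-2024) = (2256591 - 2267777) + 14*(-2024)*(1183 - 2024) = -11186 + 14*(-2024)*(-841) = -11186 + 23830576 = 23819390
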